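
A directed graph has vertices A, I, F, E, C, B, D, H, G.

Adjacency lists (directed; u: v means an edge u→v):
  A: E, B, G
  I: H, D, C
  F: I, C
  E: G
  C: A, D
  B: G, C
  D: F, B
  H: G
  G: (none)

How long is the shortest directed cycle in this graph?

For each vertex v, BFS finds the shortest path from v back to v.
The shortest such closed walk is I → D → F → I, length 3.

3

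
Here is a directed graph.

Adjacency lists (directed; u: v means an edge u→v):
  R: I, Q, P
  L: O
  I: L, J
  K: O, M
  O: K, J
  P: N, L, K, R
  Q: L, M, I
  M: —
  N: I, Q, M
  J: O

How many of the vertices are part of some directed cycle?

A vertex is on a directed cycle iff it belongs to a strongly connected component of size ≥ 2 (or has a self-loop).
The vertices on cycles are {J, K, O, P, R} — 5 in total.

5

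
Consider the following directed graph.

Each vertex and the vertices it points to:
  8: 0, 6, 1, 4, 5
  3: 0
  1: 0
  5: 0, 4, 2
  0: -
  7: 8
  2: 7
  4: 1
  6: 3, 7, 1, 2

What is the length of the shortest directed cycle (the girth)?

For each vertex v, BFS finds the shortest path from v back to v.
The shortest such closed walk is 6 → 7 → 8 → 6, length 3.

3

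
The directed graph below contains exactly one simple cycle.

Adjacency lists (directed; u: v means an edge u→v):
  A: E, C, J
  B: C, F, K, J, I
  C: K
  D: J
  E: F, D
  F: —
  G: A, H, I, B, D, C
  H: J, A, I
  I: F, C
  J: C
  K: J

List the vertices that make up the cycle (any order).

C, J, K

DFS with gray/black marking from K:
K gray
  J gray
    C gray
      C→K: K is gray → back edge
Back edge closes the cycle K → J → C → K; its vertices are {C, J, K}.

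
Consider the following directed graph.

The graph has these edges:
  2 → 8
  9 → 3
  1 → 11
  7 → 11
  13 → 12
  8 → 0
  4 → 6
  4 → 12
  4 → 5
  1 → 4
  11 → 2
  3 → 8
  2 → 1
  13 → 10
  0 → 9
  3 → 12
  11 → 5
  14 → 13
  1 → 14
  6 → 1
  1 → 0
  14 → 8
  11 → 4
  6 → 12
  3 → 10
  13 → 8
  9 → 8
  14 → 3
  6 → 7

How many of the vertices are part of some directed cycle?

10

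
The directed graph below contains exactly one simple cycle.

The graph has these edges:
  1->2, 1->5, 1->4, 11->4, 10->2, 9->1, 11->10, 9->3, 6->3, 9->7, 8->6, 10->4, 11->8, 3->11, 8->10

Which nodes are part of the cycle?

DFS with gray/black marking from 3:
3 gray
  11 gray
    8 gray
      10 gray
        2 gray
        2 black
        4 gray
        4 black
      10 black
      6 gray
        6→3: 3 is gray → back edge
Back edge closes the cycle 3 → 11 → 8 → 6 → 3; its vertices are {3, 6, 8, 11}.

3, 6, 8, 11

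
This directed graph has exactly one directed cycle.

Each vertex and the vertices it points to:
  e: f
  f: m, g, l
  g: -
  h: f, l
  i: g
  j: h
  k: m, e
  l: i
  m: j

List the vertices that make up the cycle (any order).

f, h, j, m

DFS with gray/black marking from m:
m gray
  j gray
    h gray
      f gray
        f→m: m is gray → back edge
Back edge closes the cycle m → j → h → f → m; its vertices are {f, h, j, m}.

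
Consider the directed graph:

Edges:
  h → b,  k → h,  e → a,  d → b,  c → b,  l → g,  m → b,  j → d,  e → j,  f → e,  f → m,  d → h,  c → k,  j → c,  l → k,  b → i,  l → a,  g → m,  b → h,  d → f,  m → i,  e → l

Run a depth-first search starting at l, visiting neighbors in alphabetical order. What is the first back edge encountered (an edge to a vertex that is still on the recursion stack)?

DFS from l (visiting neighbors in alphabetical order); mark gray on enter, black on exit:
l gray
  a gray
  a black
  g gray
    m gray
      b gray
        h gray
          h→b: b is gray → back edge
First back edge: h → b.

h→b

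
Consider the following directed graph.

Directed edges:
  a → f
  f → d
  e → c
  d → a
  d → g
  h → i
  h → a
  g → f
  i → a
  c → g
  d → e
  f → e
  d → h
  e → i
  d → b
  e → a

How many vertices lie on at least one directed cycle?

A vertex is on a directed cycle iff it belongs to a strongly connected component of size ≥ 2 (or has a self-loop).
The vertices on cycles are {a, c, d, e, f, g, h, i} — 8 in total.

8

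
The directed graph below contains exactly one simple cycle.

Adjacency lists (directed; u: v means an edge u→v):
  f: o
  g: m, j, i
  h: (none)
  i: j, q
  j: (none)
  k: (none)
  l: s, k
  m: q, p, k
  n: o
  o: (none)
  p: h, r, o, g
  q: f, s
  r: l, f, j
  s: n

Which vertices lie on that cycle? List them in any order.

g, m, p

DFS with gray/black marking from p:
p gray
  h gray
  h black
  r gray
    l gray
      s gray
        n gray
          o gray
          o black
        n black
      s black
      k gray
      k black
    l black
    f gray
      f→o: o black — skip
    f black
    j gray
    j black
  r black
  p→o: o black — skip
  g gray
    m gray
      q gray
        q→f: f black — skip
        q→s: s black — skip
      q black
      m→p: p is gray → back edge
Back edge closes the cycle p → g → m → p; its vertices are {g, m, p}.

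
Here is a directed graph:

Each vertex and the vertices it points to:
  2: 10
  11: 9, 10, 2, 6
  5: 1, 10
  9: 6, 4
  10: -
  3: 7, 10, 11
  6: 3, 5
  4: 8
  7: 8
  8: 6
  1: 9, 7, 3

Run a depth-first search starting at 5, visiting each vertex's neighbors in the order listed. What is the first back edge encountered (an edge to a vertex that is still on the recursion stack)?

8->6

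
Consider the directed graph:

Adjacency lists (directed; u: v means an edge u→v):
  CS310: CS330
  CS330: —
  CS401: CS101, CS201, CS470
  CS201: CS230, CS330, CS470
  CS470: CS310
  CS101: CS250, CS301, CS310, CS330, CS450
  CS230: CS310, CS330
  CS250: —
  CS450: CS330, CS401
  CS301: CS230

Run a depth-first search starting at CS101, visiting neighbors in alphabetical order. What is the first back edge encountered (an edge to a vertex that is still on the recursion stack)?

CS401→CS101

DFS from CS101 (visiting neighbors in alphabetical order); mark gray on enter, black on exit:
CS101 gray
  CS250 gray
  CS250 black
  CS301 gray
    CS230 gray
      CS310 gray
        CS330 gray
        CS330 black
      CS310 black
      CS230→CS330: CS330 black — skip
    CS230 black
  CS301 black
  CS101→CS310: CS310 black — skip
  CS101→CS330: CS330 black — skip
  CS450 gray
    CS450→CS330: CS330 black — skip
    CS401 gray
      CS401→CS101: CS101 is gray → back edge
First back edge: CS401 → CS101.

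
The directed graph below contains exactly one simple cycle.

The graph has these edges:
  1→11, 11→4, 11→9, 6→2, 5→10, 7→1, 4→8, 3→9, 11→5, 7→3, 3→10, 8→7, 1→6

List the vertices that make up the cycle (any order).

DFS with gray/black marking from 7:
7 gray
  1 gray
    11 gray
      9 gray
      9 black
      5 gray
        10 gray
        10 black
      5 black
      4 gray
        8 gray
          8→7: 7 is gray → back edge
Back edge closes the cycle 7 → 1 → 11 → 4 → 8 → 7; its vertices are {1, 4, 7, 8, 11}.

1, 4, 7, 8, 11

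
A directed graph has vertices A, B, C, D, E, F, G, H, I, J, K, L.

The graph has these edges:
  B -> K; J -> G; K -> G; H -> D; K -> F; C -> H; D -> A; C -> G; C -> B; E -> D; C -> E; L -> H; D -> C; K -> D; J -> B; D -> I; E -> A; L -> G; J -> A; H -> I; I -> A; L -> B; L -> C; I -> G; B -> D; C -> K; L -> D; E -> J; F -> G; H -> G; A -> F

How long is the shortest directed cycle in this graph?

For each vertex v, BFS finds the shortest path from v back to v.
The shortest such closed walk is C → E → D → C, length 3.

3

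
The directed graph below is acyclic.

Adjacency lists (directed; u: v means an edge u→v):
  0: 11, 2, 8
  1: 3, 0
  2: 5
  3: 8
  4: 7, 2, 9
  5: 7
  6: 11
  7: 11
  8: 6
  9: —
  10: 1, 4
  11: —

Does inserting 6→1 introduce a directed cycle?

Yes

Adding 6→1 creates a cycle iff 1 can already reach 6.
Path from 1: 1 → 3 → 8 → 6.
So 1 → … → 6 → 1 is a cycle.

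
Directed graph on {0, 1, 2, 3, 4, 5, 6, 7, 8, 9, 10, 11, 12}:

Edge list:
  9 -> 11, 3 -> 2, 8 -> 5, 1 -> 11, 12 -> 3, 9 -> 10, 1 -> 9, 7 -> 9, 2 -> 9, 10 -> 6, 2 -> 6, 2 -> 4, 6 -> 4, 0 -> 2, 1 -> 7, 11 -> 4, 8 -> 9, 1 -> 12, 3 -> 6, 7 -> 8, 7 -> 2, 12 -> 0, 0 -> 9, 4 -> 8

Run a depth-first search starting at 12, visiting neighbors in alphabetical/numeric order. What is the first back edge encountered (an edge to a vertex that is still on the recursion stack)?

6->4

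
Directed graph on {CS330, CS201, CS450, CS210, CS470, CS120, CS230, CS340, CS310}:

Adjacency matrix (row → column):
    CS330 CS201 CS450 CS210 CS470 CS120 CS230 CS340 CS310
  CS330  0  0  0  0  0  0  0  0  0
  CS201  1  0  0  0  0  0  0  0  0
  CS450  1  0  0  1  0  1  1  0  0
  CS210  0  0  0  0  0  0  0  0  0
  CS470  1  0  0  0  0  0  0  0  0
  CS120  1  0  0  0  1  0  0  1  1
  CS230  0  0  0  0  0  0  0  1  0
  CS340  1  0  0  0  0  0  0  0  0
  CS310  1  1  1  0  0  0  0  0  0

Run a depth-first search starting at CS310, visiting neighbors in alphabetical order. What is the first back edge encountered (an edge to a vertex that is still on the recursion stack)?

CS120->CS310

DFS from CS310 (visiting neighbors in alphabetical order); mark gray on enter, black on exit:
CS310 gray
  CS201 gray
    CS330 gray
    CS330 black
  CS201 black
  CS310→CS330: CS330 black — skip
  CS450 gray
    CS120 gray
      CS120→CS310: CS310 is gray → back edge
First back edge: CS120 → CS310.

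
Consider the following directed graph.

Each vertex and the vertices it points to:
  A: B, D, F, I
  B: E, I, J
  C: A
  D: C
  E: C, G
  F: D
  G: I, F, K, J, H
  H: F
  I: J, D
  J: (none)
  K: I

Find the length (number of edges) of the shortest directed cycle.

3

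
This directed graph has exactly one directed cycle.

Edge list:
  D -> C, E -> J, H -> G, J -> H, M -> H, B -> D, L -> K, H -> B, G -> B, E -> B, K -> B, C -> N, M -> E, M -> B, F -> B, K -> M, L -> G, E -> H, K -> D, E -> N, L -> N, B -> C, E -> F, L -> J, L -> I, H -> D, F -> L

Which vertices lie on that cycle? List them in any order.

DFS with gray/black marking from E:
E gray
  B gray
    D gray
      C gray
        N gray
        N black
      C black
    D black
    B→C: C black — skip
  B black
  J gray
    H gray
      H→D: D black — skip
      G gray
        G→B: B black — skip
      G black
      H→B: B black — skip
    H black
  J black
  F gray
    L gray
      I gray
      I black
      L→J: J black — skip
      L→G: G black — skip
      L→N: N black — skip
      K gray
        K→B: B black — skip
        K→D: D black — skip
        M gray
          M→B: B black — skip
          M→E: E is gray → back edge
Back edge closes the cycle E → F → L → K → M → E; its vertices are {E, F, K, L, M}.

E, F, K, L, M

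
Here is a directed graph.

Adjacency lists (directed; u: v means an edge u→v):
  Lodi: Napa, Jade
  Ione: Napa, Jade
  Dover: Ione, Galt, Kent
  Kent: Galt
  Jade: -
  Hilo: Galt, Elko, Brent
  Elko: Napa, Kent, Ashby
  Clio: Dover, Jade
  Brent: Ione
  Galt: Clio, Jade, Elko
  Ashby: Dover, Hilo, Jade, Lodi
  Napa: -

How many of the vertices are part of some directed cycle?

A vertex is on a directed cycle iff it belongs to a strongly connected component of size ≥ 2 (or has a self-loop).
The vertices on cycles are {Clio, Elko, Galt, Hilo, Kent, Ashby, Dover} — 7 in total.

7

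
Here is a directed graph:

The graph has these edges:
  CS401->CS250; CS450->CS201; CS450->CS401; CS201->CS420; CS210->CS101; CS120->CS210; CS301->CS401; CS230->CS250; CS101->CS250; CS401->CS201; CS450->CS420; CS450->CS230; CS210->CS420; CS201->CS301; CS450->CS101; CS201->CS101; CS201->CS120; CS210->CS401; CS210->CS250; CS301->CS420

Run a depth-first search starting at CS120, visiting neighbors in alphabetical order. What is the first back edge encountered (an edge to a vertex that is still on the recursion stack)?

DFS from CS120 (visiting neighbors in alphabetical order); mark gray on enter, black on exit:
CS120 gray
  CS210 gray
    CS101 gray
      CS250 gray
      CS250 black
    CS101 black
    CS210→CS250: CS250 black — skip
    CS401 gray
      CS201 gray
        CS201→CS101: CS101 black — skip
        CS201→CS120: CS120 is gray → back edge
First back edge: CS201 → CS120.

CS201->CS120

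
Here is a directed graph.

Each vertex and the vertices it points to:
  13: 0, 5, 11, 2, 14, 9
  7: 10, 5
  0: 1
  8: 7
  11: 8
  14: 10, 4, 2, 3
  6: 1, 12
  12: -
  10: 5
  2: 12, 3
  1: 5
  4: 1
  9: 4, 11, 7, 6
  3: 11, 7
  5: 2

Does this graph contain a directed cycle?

Yes

DFS with white/gray/black marking, starting from 12:
12 gray
12 black
13 gray
  0 gray
    1 gray
      5 gray
        2 gray
          2→12: 12 black — skip
          3 gray
            11 gray
              8 gray
                7 gray
                  10 gray
                    10→5: 5 is gray → back edge
Back edge found, so a cycle exists: 5 → 2 → 3 → 11 → 8 → 7 → 10 → 5.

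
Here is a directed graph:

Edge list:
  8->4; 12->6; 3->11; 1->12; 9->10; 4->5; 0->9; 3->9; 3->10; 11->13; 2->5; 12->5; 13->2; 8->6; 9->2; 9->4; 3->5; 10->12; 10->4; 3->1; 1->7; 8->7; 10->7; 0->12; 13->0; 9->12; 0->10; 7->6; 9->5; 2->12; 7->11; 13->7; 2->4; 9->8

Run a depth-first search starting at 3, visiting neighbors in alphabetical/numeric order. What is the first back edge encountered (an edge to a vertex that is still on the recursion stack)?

DFS from 3 (visiting neighbors in alphabetical/numeric order); mark gray on enter, black on exit:
3 gray
  1 gray
    7 gray
      6 gray
      6 black
      11 gray
        13 gray
          0 gray
            9 gray
              2 gray
                4 gray
                  5 gray
                  5 black
                4 black
                2→5: 5 black — skip
                12 gray
                  12→5: 5 black — skip
                  12→6: 6 black — skip
                12 black
              2 black
              9→4: 4 black — skip
              9→5: 5 black — skip
              8 gray
                8→4: 4 black — skip
                8→6: 6 black — skip
                8→7: 7 is gray → back edge
First back edge: 8 → 7.

8->7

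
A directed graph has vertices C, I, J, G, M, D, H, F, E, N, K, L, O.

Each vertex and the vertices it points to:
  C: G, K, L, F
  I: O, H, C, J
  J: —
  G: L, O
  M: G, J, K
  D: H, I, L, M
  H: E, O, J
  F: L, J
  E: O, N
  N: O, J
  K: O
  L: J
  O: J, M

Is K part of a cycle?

K is on a cycle iff K can reach itself via ≥1 edge.
K → O → M → K — yes.

Yes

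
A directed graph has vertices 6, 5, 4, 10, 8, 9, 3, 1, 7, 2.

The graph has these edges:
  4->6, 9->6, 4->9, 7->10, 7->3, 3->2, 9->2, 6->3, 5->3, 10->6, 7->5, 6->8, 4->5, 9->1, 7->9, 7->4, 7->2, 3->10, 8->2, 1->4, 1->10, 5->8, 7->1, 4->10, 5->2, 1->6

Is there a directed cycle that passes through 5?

5 lies on a cycle iff there is a path from 5 back to itself.
Exploring from 5, it never reaches itself; equivalently, its strongly connected component is a singleton.

No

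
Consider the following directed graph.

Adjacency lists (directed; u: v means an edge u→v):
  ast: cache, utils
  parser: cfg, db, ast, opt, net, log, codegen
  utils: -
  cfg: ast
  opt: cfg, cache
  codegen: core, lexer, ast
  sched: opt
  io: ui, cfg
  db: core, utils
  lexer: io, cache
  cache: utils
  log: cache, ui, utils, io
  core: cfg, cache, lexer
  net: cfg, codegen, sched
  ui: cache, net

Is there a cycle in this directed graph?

DFS with white/gray/black marking, starting from core:
core gray
  cfg gray
    ast gray
      cache gray
        utils gray
        utils black
      cache black
      ast→utils: utils black — skip
    ast black
  cfg black
  core→cache: cache black — skip
  lexer gray
    io gray
      ui gray
        ui→cache: cache black — skip
        net gray
          net→cfg: cfg black — skip
          codegen gray
            codegen→core: core is gray → back edge
Back edge found, so a cycle exists: core → lexer → io → ui → net → codegen → core.

Yes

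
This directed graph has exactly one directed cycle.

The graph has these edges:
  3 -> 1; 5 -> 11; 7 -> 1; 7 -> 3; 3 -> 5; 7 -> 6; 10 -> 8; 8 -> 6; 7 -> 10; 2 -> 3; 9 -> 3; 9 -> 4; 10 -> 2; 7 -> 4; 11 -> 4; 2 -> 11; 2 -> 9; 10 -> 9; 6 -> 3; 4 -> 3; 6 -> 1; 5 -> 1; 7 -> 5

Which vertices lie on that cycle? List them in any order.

DFS with gray/black marking from 5:
5 gray
  1 gray
  1 black
  11 gray
    4 gray
      3 gray
        3→1: 1 black — skip
        3→5: 5 is gray → back edge
Back edge closes the cycle 5 → 11 → 4 → 3 → 5; its vertices are {3, 4, 5, 11}.

3, 4, 5, 11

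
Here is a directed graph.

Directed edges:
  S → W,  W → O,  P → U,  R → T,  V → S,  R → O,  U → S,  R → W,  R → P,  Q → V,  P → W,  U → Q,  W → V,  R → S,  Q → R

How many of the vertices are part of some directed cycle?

7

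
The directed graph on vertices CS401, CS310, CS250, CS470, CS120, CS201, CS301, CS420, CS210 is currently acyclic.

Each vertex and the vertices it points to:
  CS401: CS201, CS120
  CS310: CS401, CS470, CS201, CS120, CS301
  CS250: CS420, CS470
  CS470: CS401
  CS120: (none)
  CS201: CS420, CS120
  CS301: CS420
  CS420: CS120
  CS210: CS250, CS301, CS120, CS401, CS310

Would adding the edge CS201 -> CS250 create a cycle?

Yes

Adding CS201→CS250 creates a cycle iff CS250 can already reach CS201.
Path from CS250: CS250 → CS470 → CS401 → CS201.
So CS250 → … → CS201 → CS250 is a cycle.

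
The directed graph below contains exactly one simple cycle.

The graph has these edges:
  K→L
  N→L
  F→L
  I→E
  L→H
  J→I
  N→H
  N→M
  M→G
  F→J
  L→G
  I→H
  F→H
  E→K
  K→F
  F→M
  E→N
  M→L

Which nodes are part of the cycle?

DFS with gray/black marking from E:
E gray
  K gray
    F gray
      M gray
        L gray
          G gray
          G black
          H gray
          H black
        L black
        M→G: G black — skip
      M black
      F→L: L black — skip
      F→H: H black — skip
      J gray
        I gray
          I→E: E is gray → back edge
Back edge closes the cycle E → K → F → J → I → E; its vertices are {E, F, I, J, K}.

E, F, I, J, K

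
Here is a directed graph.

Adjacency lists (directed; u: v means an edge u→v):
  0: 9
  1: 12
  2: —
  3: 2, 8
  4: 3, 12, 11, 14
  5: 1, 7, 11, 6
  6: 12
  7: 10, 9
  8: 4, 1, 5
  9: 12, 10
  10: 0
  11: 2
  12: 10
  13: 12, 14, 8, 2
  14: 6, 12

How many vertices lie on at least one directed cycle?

A vertex is on a directed cycle iff it belongs to a strongly connected component of size ≥ 2 (or has a self-loop).
The vertices on cycles are {0, 3, 4, 8, 9, 10, 12} — 7 in total.

7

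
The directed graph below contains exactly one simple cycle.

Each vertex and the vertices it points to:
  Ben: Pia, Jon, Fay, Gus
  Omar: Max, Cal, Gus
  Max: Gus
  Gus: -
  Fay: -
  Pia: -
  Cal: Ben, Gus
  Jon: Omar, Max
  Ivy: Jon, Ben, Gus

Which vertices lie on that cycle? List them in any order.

Ben, Cal, Jon, Omar

DFS with gray/black marking from Ben:
Ben gray
  Pia gray
  Pia black
  Jon gray
    Omar gray
      Max gray
        Gus gray
        Gus black
      Max black
      Cal gray
        Cal→Ben: Ben is gray → back edge
Back edge closes the cycle Ben → Jon → Omar → Cal → Ben; its vertices are {Ben, Cal, Jon, Omar}.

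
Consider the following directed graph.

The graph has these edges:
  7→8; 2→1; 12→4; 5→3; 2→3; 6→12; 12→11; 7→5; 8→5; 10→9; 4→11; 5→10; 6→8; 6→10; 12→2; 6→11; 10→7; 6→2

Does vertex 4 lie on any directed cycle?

No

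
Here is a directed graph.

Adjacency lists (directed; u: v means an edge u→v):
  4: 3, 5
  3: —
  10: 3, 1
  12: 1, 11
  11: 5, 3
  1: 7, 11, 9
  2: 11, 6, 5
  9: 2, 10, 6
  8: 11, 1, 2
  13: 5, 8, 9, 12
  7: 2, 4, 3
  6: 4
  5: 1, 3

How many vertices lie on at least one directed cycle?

A vertex is on a directed cycle iff it belongs to a strongly connected component of size ≥ 2 (or has a self-loop).
The vertices on cycles are {1, 2, 4, 5, 6, 7, 9, 10, 11} — 9 in total.

9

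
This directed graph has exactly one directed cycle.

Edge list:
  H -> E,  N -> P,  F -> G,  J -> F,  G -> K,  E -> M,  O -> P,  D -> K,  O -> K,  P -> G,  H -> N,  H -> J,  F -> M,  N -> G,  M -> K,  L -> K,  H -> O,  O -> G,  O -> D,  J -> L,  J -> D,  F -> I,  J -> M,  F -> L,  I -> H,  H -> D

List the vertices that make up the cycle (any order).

DFS with gray/black marking from I:
I gray
  H gray
    D gray
      K gray
      K black
    D black
    E gray
      M gray
        M→K: K black — skip
      M black
    E black
    N gray
      P gray
        G gray
          G→K: K black — skip
        G black
      P black
      N→G: G black — skip
    N black
    J gray
      J→M: M black — skip
      L gray
        L→K: K black — skip
      L black
      F gray
        F→I: I is gray → back edge
Back edge closes the cycle I → H → J → F → I; its vertices are {F, H, I, J}.

F, H, I, J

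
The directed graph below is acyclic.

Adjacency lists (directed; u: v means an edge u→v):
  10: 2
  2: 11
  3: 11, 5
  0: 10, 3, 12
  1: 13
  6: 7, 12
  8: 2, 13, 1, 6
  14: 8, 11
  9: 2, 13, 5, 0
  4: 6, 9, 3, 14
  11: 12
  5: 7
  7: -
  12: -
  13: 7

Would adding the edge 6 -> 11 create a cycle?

Adding 6→11 creates a cycle iff 11 can already reach 6.
Explore from 11: no path reaches 6. The graph stays acyclic.

No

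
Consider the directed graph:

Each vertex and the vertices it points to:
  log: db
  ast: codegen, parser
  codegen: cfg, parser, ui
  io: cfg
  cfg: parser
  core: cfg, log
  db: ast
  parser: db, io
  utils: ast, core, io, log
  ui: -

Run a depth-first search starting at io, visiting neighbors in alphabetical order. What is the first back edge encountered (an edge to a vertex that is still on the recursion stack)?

codegen->cfg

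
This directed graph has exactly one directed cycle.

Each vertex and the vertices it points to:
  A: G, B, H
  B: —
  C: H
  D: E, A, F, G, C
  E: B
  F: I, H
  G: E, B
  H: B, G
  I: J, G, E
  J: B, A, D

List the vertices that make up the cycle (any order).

DFS with gray/black marking from J:
J gray
  B gray
  B black
  A gray
    G gray
      E gray
        E→B: B black — skip
      E black
      G→B: B black — skip
    G black
    A→B: B black — skip
    H gray
      H→B: B black — skip
      H→G: G black — skip
    H black
  A black
  D gray
    D→E: E black — skip
    D→A: A black — skip
    F gray
      I gray
        I→J: J is gray → back edge
Back edge closes the cycle J → D → F → I → J; its vertices are {D, F, I, J}.

D, F, I, J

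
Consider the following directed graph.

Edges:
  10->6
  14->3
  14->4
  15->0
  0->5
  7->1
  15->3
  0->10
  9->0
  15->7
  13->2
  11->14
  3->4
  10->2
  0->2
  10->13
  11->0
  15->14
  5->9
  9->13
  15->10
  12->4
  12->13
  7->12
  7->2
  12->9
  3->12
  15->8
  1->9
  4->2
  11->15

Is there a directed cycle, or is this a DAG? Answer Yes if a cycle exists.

Yes

DFS with white/gray/black marking, starting from 9:
9 gray
  0 gray
    10 gray
      13 gray
        2 gray
        2 black
      13 black
      6 gray
      6 black
      10→2: 2 black — skip
    10 black
    5 gray
      5→9: 9 is gray → back edge
Back edge found, so a cycle exists: 9 → 0 → 5 → 9.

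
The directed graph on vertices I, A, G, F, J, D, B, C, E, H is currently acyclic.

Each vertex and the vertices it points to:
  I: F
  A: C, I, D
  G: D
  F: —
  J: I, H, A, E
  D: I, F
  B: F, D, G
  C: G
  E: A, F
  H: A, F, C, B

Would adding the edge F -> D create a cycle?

Yes

Adding F→D creates a cycle iff D can already reach F.
Path from D: D → F.
So D → … → F → D is a cycle.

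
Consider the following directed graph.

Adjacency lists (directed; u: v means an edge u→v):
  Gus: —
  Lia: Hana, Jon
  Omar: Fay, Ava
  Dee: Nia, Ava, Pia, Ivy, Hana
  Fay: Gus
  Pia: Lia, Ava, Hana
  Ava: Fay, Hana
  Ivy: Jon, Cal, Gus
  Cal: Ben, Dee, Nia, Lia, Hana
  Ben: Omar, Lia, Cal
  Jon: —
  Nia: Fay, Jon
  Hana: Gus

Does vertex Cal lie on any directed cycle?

Yes

Cal is on a cycle iff Cal can reach itself via ≥1 edge.
Cal → Ben → Cal — yes.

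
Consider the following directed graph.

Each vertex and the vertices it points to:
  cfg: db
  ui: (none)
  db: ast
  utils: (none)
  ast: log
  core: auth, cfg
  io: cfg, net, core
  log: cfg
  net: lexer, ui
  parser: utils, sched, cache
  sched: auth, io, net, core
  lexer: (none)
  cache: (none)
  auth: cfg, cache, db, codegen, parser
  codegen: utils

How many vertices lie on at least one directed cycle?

A vertex is on a directed cycle iff it belongs to a strongly connected component of size ≥ 2 (or has a self-loop).
The vertices on cycles are {db, io, ast, cfg, log, auth, core, sched, parser} — 9 in total.

9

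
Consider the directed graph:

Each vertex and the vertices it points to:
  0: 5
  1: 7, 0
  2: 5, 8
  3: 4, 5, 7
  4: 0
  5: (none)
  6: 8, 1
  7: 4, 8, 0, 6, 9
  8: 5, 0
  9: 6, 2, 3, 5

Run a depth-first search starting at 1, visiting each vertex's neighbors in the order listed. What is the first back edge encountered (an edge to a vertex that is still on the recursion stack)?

6→1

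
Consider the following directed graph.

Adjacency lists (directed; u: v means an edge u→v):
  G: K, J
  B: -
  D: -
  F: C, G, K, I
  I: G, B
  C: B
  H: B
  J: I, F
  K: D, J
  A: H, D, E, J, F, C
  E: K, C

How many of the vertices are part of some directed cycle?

5

A vertex is on a directed cycle iff it belongs to a strongly connected component of size ≥ 2 (or has a self-loop).
The vertices on cycles are {F, G, I, J, K} — 5 in total.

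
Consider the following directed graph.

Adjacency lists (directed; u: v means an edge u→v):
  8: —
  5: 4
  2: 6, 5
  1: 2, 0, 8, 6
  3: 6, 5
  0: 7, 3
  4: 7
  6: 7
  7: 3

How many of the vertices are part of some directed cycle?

A vertex is on a directed cycle iff it belongs to a strongly connected component of size ≥ 2 (or has a self-loop).
The vertices on cycles are {3, 4, 5, 6, 7} — 5 in total.

5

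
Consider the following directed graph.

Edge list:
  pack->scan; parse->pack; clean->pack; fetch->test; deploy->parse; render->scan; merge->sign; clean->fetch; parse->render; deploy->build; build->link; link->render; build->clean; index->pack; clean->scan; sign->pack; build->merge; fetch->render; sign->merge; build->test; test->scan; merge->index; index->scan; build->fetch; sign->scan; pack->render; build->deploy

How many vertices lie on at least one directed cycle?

4

A vertex is on a directed cycle iff it belongs to a strongly connected component of size ≥ 2 (or has a self-loop).
The vertices on cycles are {sign, build, merge, deploy} — 4 in total.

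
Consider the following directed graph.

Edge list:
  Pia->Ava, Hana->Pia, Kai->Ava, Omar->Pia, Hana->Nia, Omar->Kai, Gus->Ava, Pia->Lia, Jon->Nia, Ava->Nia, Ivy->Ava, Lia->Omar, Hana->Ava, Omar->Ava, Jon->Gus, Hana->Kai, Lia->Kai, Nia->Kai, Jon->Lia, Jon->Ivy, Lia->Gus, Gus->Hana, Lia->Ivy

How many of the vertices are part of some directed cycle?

8

A vertex is on a directed cycle iff it belongs to a strongly connected component of size ≥ 2 (or has a self-loop).
The vertices on cycles are {Ava, Gus, Kai, Lia, Nia, Pia, Hana, Omar} — 8 in total.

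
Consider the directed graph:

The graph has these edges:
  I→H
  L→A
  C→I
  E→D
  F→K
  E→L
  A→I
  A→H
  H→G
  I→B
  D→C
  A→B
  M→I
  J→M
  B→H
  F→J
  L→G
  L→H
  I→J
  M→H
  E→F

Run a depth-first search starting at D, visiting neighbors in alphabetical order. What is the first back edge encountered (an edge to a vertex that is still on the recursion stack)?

M→I

DFS from D (visiting neighbors in alphabetical order); mark gray on enter, black on exit:
D gray
  C gray
    I gray
      B gray
        H gray
          G gray
          G black
        H black
      B black
      I→H: H black — skip
      J gray
        M gray
          M→H: H black — skip
          M→I: I is gray → back edge
First back edge: M → I.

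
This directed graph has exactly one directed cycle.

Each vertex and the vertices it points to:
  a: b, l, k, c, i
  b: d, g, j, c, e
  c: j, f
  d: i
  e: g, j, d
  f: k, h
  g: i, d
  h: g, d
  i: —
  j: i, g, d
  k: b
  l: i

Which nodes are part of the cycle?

b, c, f, k

DFS with gray/black marking from b:
b gray
  d gray
    i gray
    i black
  d black
  g gray
    g→i: i black — skip
    g→d: d black — skip
  g black
  j gray
    j→i: i black — skip
    j→g: g black — skip
    j→d: d black — skip
  j black
  c gray
    c→j: j black — skip
    f gray
      k gray
        k→b: b is gray → back edge
Back edge closes the cycle b → c → f → k → b; its vertices are {b, c, f, k}.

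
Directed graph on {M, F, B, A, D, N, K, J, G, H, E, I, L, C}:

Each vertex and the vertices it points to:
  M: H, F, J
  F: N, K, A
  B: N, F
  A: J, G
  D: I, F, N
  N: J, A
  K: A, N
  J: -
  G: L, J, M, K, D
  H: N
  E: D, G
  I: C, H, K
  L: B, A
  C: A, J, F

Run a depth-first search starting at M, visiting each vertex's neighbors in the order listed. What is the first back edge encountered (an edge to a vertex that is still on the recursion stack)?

B->N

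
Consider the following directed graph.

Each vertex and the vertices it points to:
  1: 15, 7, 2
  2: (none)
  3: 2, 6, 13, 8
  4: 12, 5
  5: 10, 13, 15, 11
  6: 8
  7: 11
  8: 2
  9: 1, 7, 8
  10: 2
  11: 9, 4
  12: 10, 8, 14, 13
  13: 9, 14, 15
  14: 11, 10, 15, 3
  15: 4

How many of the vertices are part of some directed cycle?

A vertex is on a directed cycle iff it belongs to a strongly connected component of size ≥ 2 (or has a self-loop).
The vertices on cycles are {1, 3, 4, 5, 7, 9, 11, 12, 13, 14, 15} — 11 in total.

11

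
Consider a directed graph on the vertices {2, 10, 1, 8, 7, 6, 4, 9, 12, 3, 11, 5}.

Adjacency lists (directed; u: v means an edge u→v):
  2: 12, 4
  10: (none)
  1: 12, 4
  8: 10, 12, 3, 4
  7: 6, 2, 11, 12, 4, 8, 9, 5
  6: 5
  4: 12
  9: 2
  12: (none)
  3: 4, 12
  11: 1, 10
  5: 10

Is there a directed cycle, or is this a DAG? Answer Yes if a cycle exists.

DFS with white/gray/black marking, starting from 8:
8 gray
  10 gray
  10 black
  12 gray
  12 black
  3 gray
    4 gray
      4→12: 12 black — skip
    4 black
    3→12: 12 black — skip
  3 black
  8→4: 4 black — skip
8 black
2 gray
  2→12: 12 black — skip
  2→4: 4 black — skip
2 black
1 gray
  1→12: 12 black — skip
  1→4: 4 black — skip
1 black
7 gray
  6 gray
    5 gray
      5→10: 10 black — skip
    5 black
  6 black
  7→2: 2 black — skip
  11 gray
    11→1: 1 black — skip
    11→10: 10 black — skip
  11 black
  7→12: 12 black — skip
  7→4: 4 black — skip
  7→8: 8 black — skip
  9 gray
    9→2: 2 black — skip
  9 black
  7→5: 5 black — skip
7 black
Every edge goes to a white or black vertex — no back edge, so the graph is acyclic.

No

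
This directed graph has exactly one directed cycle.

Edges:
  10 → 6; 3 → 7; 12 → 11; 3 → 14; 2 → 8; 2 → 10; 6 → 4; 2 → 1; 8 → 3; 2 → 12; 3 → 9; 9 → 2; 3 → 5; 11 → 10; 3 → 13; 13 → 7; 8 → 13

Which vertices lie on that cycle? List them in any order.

2, 3, 8, 9

DFS with gray/black marking from 2:
2 gray
  12 gray
    11 gray
      10 gray
        6 gray
          4 gray
          4 black
        6 black
      10 black
    11 black
  12 black
  2→10: 10 black — skip
  8 gray
    13 gray
      7 gray
      7 black
    13 black
    3 gray
      9 gray
        9→2: 2 is gray → back edge
Back edge closes the cycle 2 → 8 → 3 → 9 → 2; its vertices are {2, 3, 8, 9}.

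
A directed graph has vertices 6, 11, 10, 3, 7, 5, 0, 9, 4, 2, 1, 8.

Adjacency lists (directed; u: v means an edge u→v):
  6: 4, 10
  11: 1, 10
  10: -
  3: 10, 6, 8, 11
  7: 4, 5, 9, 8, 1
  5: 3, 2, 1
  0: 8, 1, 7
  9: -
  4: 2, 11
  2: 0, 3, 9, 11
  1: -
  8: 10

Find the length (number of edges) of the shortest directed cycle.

4

For each vertex v, BFS finds the shortest path from v back to v.
The shortest such closed walk is 7 → 4 → 2 → 0 → 7, length 4.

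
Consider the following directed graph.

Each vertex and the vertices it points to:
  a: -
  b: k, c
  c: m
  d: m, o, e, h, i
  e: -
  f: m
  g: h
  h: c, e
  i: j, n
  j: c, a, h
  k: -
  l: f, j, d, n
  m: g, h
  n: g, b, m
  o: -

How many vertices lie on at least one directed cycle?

A vertex is on a directed cycle iff it belongs to a strongly connected component of size ≥ 2 (or has a self-loop).
The vertices on cycles are {c, g, h, m} — 4 in total.

4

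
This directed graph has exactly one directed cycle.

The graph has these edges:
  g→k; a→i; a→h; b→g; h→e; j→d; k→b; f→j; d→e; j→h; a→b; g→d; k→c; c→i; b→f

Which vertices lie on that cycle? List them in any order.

DFS with gray/black marking from b:
b gray
  g gray
    d gray
      e gray
      e black
    d black
    k gray
      c gray
        i gray
        i black
      c black
      k→b: b is gray → back edge
Back edge closes the cycle b → g → k → b; its vertices are {b, g, k}.

b, g, k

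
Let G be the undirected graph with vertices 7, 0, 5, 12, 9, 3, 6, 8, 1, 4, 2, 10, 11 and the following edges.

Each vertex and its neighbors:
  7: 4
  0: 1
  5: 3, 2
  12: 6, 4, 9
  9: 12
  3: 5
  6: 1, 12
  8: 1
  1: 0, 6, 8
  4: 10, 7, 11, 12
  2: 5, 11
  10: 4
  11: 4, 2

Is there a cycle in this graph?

DFS, tracking each vertex's parent; an edge to a visited non-parent vertex closes a cycle.
Start from 2:
visit 2 (parent –)
  visit 5 (parent 2)
    visit 3 (parent 5)
      3–5: parent, skip
    5–2: parent, skip
  visit 11 (parent 2)
    visit 4 (parent 11)
      visit 10 (parent 4)
        10–4: parent, skip
      visit 7 (parent 4)
        7–4: parent, skip
      4–11: parent, skip
      visit 12 (parent 4)
        visit 6 (parent 12)
          visit 1 (parent 6)
            visit 0 (parent 1)
              0–1: parent, skip
            1–6: parent, skip
            visit 8 (parent 1)
              8–1: parent, skip
          6–12: parent, skip
        12–4: parent, skip
        visit 9 (parent 12)
          9–12: parent, skip
    11–2: parent, skip
No non-parent visited neighbor found — the graph is a forest.

No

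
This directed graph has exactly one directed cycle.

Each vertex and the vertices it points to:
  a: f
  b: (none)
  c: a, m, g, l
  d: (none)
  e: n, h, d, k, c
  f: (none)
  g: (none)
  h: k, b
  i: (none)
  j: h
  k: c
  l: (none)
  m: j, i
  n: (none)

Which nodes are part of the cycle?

c, h, j, k, m

DFS with gray/black marking from c:
c gray
  a gray
    f gray
    f black
  a black
  m gray
    j gray
      h gray
        k gray
          k→c: c is gray → back edge
Back edge closes the cycle c → m → j → h → k → c; its vertices are {c, h, j, k, m}.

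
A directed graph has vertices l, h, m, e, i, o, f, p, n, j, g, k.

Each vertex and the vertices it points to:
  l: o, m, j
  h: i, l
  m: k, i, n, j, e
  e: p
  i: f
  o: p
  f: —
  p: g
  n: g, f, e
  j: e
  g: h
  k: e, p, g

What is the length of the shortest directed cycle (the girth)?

5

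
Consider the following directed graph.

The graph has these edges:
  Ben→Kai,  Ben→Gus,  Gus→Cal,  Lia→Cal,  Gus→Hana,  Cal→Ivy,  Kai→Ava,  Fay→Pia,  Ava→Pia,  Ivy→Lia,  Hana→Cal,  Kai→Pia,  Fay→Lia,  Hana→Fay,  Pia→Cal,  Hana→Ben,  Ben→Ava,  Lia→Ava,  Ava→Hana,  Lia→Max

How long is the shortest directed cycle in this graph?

3

For each vertex v, BFS finds the shortest path from v back to v.
The shortest such closed walk is Hana → Ben → Gus → Hana, length 3.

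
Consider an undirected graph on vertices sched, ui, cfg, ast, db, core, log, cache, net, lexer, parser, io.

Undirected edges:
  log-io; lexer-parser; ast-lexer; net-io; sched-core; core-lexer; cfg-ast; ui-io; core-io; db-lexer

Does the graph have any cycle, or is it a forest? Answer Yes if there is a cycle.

No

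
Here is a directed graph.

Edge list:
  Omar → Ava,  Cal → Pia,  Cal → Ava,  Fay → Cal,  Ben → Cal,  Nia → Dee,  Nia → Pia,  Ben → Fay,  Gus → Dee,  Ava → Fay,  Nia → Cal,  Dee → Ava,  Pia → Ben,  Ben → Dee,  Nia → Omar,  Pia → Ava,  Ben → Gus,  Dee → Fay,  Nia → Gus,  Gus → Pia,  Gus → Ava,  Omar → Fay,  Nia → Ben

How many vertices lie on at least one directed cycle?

A vertex is on a directed cycle iff it belongs to a strongly connected component of size ≥ 2 (or has a self-loop).
The vertices on cycles are {Ava, Ben, Cal, Dee, Fay, Gus, Pia} — 7 in total.

7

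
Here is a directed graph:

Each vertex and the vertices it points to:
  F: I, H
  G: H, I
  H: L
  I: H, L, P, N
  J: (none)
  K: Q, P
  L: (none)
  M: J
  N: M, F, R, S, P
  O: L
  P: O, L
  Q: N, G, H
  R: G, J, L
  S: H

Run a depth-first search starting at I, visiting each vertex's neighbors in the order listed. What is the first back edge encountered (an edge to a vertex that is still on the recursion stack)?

F->I

DFS from I (visiting each vertex's neighbors in the order listed); mark gray on enter, black on exit:
I gray
  H gray
    L gray
    L black
  H black
  I→L: L black — skip
  P gray
    O gray
      O→L: L black — skip
    O black
    P→L: L black — skip
  P black
  N gray
    M gray
      J gray
      J black
    M black
    F gray
      F→I: I is gray → back edge
First back edge: F → I.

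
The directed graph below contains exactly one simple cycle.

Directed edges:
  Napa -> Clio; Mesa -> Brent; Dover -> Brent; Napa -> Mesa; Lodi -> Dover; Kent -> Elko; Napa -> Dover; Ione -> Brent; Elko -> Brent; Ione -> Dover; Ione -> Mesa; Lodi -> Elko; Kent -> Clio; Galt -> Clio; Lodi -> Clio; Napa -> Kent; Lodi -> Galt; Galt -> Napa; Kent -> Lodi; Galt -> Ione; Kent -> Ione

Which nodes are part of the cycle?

Galt, Kent, Lodi, Napa

DFS with gray/black marking from Galt:
Galt gray
  Napa gray
    Kent gray
      Elko gray
        Brent gray
        Brent black
      Elko black
      Lodi gray
        Dover gray
          Dover→Brent: Brent black — skip
        Dover black
        Clio gray
        Clio black
        Lodi→Elko: Elko black — skip
        Lodi→Galt: Galt is gray → back edge
Back edge closes the cycle Galt → Napa → Kent → Lodi → Galt; its vertices are {Galt, Kent, Lodi, Napa}.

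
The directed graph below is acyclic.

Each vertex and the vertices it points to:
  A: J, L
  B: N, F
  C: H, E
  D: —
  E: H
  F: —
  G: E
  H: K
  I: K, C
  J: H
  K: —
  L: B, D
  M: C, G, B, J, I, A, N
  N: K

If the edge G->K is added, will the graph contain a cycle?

Adding G→K creates a cycle iff K can already reach G.
Explore from K: no path reaches G. The graph stays acyclic.

No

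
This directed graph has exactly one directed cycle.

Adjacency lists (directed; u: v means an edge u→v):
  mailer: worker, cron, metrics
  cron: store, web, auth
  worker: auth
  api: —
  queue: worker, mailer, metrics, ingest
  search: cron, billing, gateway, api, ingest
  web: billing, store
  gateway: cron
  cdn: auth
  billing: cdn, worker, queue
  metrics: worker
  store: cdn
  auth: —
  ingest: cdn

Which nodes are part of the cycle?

web, cron, queue, mailer, billing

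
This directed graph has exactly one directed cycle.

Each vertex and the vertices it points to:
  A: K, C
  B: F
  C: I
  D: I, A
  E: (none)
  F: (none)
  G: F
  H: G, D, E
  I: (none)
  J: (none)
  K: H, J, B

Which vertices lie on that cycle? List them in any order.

A, D, H, K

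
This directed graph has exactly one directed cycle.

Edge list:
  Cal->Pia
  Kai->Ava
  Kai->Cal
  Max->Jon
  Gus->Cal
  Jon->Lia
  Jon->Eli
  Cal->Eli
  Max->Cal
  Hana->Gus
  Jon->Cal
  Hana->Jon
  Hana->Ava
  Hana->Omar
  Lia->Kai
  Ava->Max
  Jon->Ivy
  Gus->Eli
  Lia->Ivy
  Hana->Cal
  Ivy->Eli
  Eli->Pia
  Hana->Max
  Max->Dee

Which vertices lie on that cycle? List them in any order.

Ava, Jon, Kai, Lia, Max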